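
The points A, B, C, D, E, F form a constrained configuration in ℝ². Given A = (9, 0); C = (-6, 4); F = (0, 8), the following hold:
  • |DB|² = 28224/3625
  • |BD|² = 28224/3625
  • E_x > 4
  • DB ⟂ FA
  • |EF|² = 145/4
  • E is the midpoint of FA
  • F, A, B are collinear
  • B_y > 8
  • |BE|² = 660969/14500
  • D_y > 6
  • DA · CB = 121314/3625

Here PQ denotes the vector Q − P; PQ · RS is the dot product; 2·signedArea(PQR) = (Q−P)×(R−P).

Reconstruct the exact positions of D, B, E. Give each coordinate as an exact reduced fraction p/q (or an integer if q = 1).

B = (-396/725, 6152/725)
D = (-12/5, 32/5)
E = (9/2, 4)

1. E_x = 9/2  [E is the midpoint of FA]
2. E_y = 4  [E is the midpoint of FA]
   → E = (9/2, 4)
3. B_x = -396/725  [line 8·x + 9·y + -72 = 0 ∩ |BE|² = 660969/14500]
4. B_y = 6152/725  [line 8·x + 9·y + -72 = 0 ∩ |BE|² = 660969/14500]
   → B = (-396/725, 6152/725)
5. D_x = -12/5  [DA · CB = 121314/3625 ∩ DB ⟂ FA]
6. D_y = 32/5  [DA · CB = 121314/3625 ∩ DB ⟂ FA]
   → D = (-12/5, 32/5)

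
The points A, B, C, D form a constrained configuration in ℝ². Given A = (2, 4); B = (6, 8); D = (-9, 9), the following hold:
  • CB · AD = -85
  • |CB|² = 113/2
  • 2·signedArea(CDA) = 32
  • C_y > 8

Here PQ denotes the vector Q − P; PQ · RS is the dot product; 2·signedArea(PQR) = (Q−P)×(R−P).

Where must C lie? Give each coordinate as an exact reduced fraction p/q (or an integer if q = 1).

1. C_x = -3/2  [2·signedArea(CDA) = 32 ∩ CB · AD = -85]
2. C_y = 17/2  [2·signedArea(CDA) = 32 ∩ CB · AD = -85]
   → C = (-3/2, 17/2)

C = (-3/2, 17/2)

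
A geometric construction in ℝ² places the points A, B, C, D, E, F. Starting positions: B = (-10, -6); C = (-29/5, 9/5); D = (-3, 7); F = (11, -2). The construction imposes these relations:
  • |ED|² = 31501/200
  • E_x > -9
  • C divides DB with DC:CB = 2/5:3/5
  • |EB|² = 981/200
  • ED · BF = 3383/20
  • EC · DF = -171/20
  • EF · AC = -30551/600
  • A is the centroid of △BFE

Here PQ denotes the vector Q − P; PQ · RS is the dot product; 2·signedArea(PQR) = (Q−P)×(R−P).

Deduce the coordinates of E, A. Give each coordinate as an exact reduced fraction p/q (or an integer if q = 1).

A = (-53/20, -241/60)
E = (-179/20, -81/20)

1. E_x = -179/20  [ED · BF = 3383/20 ∩ EC · DF = -171/20]
2. E_y = -81/20  [ED · BF = 3383/20 ∩ EC · DF = -171/20]
   → E = (-179/20, -81/20)
3. A_x = -53/20  [EF · AC = -30551/600 ∩ A is the centroid of △BFE]
4. A_y = -241/60  [EF · AC = -30551/600 ∩ A is the centroid of △BFE]
   → A = (-53/20, -241/60)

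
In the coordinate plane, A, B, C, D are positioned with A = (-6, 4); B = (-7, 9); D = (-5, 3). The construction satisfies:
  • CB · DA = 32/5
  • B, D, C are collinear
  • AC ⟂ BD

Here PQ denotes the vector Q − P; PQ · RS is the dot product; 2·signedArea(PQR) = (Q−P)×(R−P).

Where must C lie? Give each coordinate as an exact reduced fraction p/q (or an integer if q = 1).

C = (-27/5, 21/5)

1. C_x = -27/5  [B, D, C are collinear ∩ AC ⟂ BD]
2. C_y = 21/5  [B, D, C are collinear ∩ AC ⟂ BD]
   → C = (-27/5, 21/5)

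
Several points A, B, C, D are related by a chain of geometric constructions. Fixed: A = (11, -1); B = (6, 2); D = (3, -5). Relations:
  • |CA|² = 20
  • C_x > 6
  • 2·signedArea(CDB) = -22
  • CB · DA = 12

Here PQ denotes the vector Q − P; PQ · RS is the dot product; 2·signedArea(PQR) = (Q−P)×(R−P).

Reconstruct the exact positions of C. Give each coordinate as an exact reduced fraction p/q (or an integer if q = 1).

C = (7, -3)

1. C_x = 7  [2·signedArea(CDB) = -22 ∩ CB · DA = 12]
2. C_y = -3  [2·signedArea(CDB) = -22 ∩ CB · DA = 12]
   → C = (7, -3)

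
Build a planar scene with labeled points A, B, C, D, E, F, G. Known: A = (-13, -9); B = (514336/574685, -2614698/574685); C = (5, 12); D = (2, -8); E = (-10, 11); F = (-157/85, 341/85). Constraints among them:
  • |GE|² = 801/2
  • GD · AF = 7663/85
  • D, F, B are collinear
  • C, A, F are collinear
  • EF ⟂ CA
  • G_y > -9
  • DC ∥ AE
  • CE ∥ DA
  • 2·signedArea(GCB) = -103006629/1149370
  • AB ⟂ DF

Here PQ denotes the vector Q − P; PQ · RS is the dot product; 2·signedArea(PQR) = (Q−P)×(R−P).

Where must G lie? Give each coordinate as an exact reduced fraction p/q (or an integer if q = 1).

1. G_x = -11/2  [2·signedArea(GCB) = -103006629/1149370 ∩ GD · AF = 7663/85]
2. G_y = -17/2  [2·signedArea(GCB) = -103006629/1149370 ∩ GD · AF = 7663/85]
   → G = (-11/2, -17/2)

G = (-11/2, -17/2)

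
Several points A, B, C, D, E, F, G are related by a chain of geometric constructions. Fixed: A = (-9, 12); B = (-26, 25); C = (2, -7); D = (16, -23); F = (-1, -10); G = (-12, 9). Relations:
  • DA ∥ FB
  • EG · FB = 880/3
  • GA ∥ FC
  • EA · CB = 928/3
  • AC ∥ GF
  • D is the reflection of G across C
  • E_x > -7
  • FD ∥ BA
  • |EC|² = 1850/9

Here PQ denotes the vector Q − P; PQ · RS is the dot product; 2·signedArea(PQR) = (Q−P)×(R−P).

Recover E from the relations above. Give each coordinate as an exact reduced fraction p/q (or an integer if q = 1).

1. E_x = -19/3  [EA · CB = 928/3 ∩ EG · FB = 880/3]
2. E_y = 14/3  [EA · CB = 928/3 ∩ EG · FB = 880/3]
   → E = (-19/3, 14/3)

E = (-19/3, 14/3)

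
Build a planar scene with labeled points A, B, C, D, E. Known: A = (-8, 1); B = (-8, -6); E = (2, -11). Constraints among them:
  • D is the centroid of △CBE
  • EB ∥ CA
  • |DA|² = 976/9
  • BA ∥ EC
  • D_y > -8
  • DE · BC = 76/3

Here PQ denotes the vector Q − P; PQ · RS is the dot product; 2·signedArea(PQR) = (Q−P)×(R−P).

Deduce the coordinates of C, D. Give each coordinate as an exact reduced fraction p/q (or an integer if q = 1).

C = (2, -4)
D = (-4/3, -7)

1. C_x = 2  [EB ∥ CA ∩ BA ∥ EC]
2. C_y = -4  [EB ∥ CA ∩ BA ∥ EC]
   → C = (2, -4)
3. D_x = -4/3  [D is the centroid of △CBE]
4. D_y = -7  [D is the centroid of △CBE]
   → D = (-4/3, -7)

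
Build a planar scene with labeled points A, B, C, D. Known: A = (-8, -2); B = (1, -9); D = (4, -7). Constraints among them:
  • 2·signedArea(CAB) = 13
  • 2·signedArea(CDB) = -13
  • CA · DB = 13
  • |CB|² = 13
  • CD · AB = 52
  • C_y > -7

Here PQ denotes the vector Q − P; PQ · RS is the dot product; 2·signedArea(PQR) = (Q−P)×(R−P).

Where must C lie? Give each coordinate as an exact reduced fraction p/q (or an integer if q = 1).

1. C_x = -1  [2·signedArea(CAB) = 13 ∩ CD · AB = 52]
2. C_y = -6  [2·signedArea(CAB) = 13 ∩ CD · AB = 52]
   → C = (-1, -6)

C = (-1, -6)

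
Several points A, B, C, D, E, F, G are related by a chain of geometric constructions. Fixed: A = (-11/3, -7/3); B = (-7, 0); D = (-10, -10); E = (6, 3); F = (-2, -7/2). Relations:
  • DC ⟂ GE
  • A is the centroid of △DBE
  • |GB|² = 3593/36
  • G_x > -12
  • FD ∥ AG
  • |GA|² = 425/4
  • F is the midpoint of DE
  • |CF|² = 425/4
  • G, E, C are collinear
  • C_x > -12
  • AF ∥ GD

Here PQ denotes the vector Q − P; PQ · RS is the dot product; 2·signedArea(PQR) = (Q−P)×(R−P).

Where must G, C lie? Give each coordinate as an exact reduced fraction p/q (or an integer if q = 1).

1. G_x = -35/3  [AF ∥ GD ∩ FD ∥ AG]
2. G_y = -53/6  [AF ∥ GD ∩ FD ∥ AG]
   → G = (-35/3, -53/6)
3. C_x = -179952/16277  [G, E, C are collinear ∩ DC ⟂ GE]
4. C_y = -137118/16277  [G, E, C are collinear ∩ DC ⟂ GE]
   → C = (-179952/16277, -137118/16277)

C = (-179952/16277, -137118/16277)
G = (-35/3, -53/6)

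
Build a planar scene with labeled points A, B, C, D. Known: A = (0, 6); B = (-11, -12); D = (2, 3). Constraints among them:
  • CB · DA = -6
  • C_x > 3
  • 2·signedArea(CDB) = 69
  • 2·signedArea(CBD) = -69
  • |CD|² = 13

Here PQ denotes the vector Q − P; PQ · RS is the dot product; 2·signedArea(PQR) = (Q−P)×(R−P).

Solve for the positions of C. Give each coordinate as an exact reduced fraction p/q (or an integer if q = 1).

C = (4, 0)

1. C_x = 4  [2·signedArea(CDB) = 69 ∩ CB · DA = -6]
2. C_y = 0  [2·signedArea(CDB) = 69 ∩ CB · DA = -6]
   → C = (4, 0)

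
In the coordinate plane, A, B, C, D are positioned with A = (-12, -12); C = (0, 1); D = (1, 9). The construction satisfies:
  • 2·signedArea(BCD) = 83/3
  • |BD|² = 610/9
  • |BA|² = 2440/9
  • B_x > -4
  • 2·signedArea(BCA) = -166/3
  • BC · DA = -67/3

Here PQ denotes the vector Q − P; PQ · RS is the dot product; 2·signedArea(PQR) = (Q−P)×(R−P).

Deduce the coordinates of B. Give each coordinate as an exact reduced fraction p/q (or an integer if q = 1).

1. B_x = -10/3  [2·signedArea(BCA) = -166/3 ∩ BC · DA = -67/3]
2. B_y = 2  [2·signedArea(BCA) = -166/3 ∩ BC · DA = -67/3]
   → B = (-10/3, 2)

B = (-10/3, 2)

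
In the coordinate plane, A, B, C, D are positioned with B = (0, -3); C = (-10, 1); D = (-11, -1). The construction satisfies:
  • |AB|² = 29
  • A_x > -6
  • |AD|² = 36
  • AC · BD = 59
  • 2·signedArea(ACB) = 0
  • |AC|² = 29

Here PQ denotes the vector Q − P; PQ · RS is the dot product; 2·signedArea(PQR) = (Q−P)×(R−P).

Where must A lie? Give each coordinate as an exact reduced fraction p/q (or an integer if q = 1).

A = (-5, -1)

1. A_x = -5  [2·signedArea(ACB) = 0 ∩ AC · BD = 59]
2. A_y = -1  [2·signedArea(ACB) = 0 ∩ AC · BD = 59]
   → A = (-5, -1)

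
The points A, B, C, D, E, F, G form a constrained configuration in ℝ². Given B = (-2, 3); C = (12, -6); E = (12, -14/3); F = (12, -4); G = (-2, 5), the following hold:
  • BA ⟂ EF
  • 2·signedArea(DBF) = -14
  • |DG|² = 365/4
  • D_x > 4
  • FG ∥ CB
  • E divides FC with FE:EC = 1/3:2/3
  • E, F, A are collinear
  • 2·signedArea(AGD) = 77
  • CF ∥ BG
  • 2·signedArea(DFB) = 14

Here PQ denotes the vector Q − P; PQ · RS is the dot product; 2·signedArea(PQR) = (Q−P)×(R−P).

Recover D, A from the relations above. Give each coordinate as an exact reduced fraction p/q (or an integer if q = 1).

A = (12, 3)
D = (5, -3/2)

1. D_x = 5  [line -7·x + -14·y + 14 = 0 ∩ |DG|² = 365/4]
2. D_y = -3/2  [line -7·x + -14·y + 14 = 0 ∩ |DG|² = 365/4]
   → D = (5, -3/2)
3. A_x = 12  [E, F, A are collinear ∩ BA ⟂ EF]
4. A_y = 3  [E, F, A are collinear ∩ BA ⟂ EF]
   → A = (12, 3)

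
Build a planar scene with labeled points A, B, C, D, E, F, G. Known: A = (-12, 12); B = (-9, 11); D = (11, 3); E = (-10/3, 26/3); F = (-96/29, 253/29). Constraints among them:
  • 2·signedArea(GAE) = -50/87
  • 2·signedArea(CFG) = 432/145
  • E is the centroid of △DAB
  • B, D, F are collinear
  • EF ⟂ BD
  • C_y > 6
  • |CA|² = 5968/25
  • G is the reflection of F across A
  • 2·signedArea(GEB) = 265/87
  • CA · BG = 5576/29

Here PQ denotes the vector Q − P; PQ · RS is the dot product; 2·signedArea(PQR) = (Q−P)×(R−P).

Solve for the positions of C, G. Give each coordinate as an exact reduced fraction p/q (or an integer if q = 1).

1. G_x = -600/29  [G is the reflection of F across A]
2. G_y = 443/29  [G is the reflection of F across A]
   → G = (-600/29, 443/29)
3. C_x = 12/5  [CA · BG = 5576/29 ∩ 2·signedArea(CFG) = 432/145]
4. C_y = 32/5  [CA · BG = 5576/29 ∩ 2·signedArea(CFG) = 432/145]
   → C = (12/5, 32/5)

C = (12/5, 32/5)
G = (-600/29, 443/29)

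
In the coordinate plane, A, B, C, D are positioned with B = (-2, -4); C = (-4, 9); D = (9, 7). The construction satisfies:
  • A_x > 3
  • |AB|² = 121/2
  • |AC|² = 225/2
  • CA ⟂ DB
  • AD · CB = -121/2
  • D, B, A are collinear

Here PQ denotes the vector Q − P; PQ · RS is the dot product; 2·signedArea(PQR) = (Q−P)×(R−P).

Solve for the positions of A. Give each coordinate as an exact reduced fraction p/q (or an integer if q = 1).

A = (7/2, 3/2)

1. A_x = 7/2  [D, B, A are collinear ∩ CA ⟂ DB]
2. A_y = 3/2  [D, B, A are collinear ∩ CA ⟂ DB]
   → A = (7/2, 3/2)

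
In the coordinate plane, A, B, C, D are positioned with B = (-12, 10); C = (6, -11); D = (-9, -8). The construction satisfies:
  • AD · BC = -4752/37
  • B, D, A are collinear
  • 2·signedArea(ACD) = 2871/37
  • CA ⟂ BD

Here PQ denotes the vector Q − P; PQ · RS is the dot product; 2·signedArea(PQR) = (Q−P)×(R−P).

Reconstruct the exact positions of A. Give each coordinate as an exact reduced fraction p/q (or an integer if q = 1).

A = (-300/37, -494/37)

1. A_x = -300/37  [B, D, A are collinear ∩ CA ⟂ BD]
2. A_y = -494/37  [B, D, A are collinear ∩ CA ⟂ BD]
   → A = (-300/37, -494/37)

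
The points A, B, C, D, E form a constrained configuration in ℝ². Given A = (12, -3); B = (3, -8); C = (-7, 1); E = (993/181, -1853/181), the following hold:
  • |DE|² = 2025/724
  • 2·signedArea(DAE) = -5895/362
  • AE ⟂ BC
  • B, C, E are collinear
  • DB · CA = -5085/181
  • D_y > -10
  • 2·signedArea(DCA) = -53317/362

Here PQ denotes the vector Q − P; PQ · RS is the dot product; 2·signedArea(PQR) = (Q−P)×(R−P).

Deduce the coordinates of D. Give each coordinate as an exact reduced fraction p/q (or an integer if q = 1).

D = (768/181, -3301/362)

1. D_x = 768/181  [2·signedArea(DCA) = -53317/362 ∩ DB · CA = -5085/181]
2. D_y = -3301/362  [2·signedArea(DCA) = -53317/362 ∩ DB · CA = -5085/181]
   → D = (768/181, -3301/362)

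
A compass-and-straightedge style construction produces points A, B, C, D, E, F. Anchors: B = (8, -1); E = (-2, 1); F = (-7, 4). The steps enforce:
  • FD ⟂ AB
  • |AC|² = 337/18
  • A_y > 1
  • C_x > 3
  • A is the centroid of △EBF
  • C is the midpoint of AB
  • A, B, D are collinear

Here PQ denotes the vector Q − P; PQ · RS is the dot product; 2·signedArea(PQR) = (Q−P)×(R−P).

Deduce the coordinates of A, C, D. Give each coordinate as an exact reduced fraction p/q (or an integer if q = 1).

A = (-1/3, 4/3)
C = (23/6, 1/6)
D = (-2429/337, 1098/337)

1. A_x = -1/3  [A is the centroid of △EBF]
2. A_y = 4/3  [A is the centroid of △EBF]
   → A = (-1/3, 4/3)
3. C_x = 23/6  [C is the midpoint of AB]
4. C_y = 1/6  [C is the midpoint of AB]
   → C = (23/6, 1/6)
5. D_x = -2429/337  [A, B, D are collinear ∩ FD ⟂ AB]
6. D_y = 1098/337  [A, B, D are collinear ∩ FD ⟂ AB]
   → D = (-2429/337, 1098/337)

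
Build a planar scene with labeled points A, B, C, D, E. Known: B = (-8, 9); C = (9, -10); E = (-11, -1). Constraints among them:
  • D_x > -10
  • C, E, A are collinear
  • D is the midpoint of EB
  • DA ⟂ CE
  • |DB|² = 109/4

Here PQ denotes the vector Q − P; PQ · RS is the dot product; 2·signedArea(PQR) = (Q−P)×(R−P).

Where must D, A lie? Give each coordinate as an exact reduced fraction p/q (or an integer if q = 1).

A = (-5591/481, -346/481)
D = (-19/2, 4)

1. D_x = -19/2  [D is the midpoint of EB]
2. D_y = 4  [D is the midpoint of EB]
   → D = (-19/2, 4)
3. A_x = -5591/481  [C, E, A are collinear ∩ DA ⟂ CE]
4. A_y = -346/481  [C, E, A are collinear ∩ DA ⟂ CE]
   → A = (-5591/481, -346/481)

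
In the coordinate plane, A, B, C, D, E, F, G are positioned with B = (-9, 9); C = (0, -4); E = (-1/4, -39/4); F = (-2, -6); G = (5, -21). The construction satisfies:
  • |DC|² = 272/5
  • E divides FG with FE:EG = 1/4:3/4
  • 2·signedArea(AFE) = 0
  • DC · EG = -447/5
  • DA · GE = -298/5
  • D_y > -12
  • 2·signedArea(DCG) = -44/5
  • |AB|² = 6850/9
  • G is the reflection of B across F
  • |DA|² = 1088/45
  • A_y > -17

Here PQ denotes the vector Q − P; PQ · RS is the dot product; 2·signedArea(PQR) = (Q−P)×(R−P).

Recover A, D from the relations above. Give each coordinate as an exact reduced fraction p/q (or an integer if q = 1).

1. D_x = 8/5  [2·signedArea(DCG) = -44/5 ∩ DC · EG = -447/5]
2. D_y = -56/5  [2·signedArea(DCG) = -44/5 ∩ DC · EG = -447/5]
   → D = (8/5, -56/5)
3. A_x = 8/3  [2·signedArea(AFE) = 0 ∩ DA · GE = -298/5]
4. A_y = -16  [2·signedArea(AFE) = 0 ∩ DA · GE = -298/5]
   → A = (8/3, -16)

A = (8/3, -16)
D = (8/5, -56/5)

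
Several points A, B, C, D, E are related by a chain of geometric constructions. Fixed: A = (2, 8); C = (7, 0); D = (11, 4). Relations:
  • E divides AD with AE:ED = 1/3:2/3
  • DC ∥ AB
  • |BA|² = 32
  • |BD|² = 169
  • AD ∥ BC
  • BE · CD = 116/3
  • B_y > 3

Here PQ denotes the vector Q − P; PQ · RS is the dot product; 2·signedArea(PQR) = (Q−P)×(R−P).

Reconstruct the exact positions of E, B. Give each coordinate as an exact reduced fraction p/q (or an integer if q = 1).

B = (-2, 4)
E = (5, 20/3)

1. E_x = 5  [E divides AD with AE:ED = 1/3:2/3]
2. E_y = 20/3  [E divides AD with AE:ED = 1/3:2/3]
   → E = (5, 20/3)
3. B_x = -2  [AD ∥ BC ∩ DC ∥ AB]
4. B_y = 4  [AD ∥ BC ∩ DC ∥ AB]
   → B = (-2, 4)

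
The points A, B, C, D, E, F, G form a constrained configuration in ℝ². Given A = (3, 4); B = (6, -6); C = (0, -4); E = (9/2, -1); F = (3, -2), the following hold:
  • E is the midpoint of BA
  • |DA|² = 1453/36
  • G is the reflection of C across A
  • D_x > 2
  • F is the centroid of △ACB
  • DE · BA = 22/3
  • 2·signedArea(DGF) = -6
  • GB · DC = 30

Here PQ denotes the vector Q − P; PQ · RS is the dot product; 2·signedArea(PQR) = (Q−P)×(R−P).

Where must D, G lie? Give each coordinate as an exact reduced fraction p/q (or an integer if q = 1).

1. G_x = 6  [G is the reflection of C across A]
2. G_y = 12  [G is the reflection of C across A]
   → G = (6, 12)
3. D_x = 5/2  [2·signedArea(DGF) = -6 ∩ GB · DC = 30]
4. D_y = -7/3  [2·signedArea(DGF) = -6 ∩ GB · DC = 30]
   → D = (5/2, -7/3)

D = (5/2, -7/3)
G = (6, 12)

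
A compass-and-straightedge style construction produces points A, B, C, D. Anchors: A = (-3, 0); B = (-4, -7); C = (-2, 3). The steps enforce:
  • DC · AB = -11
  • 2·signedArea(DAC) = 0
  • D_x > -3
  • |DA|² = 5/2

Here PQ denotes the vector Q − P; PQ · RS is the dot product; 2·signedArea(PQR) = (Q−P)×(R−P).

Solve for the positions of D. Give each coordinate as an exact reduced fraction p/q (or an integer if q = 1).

1. D_x = -5/2  [2·signedArea(DAC) = 0 ∩ DC · AB = -11]
2. D_y = 3/2  [2·signedArea(DAC) = 0 ∩ DC · AB = -11]
   → D = (-5/2, 3/2)

D = (-5/2, 3/2)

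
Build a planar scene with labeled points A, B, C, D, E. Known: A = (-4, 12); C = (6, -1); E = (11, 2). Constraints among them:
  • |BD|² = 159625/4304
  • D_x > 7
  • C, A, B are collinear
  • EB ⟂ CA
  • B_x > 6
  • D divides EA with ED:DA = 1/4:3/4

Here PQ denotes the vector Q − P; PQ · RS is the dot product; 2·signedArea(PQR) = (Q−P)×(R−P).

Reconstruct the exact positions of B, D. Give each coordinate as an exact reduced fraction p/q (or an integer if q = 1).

B = (1724/269, -412/269)
D = (29/4, 9/2)

1. B_x = 1724/269  [C, A, B are collinear ∩ EB ⟂ CA]
2. B_y = -412/269  [C, A, B are collinear ∩ EB ⟂ CA]
   → B = (1724/269, -412/269)
3. D_x = 29/4  [D divides EA with ED:DA = 1/4:3/4]
4. D_y = 9/2  [D divides EA with ED:DA = 1/4:3/4]
   → D = (29/4, 9/2)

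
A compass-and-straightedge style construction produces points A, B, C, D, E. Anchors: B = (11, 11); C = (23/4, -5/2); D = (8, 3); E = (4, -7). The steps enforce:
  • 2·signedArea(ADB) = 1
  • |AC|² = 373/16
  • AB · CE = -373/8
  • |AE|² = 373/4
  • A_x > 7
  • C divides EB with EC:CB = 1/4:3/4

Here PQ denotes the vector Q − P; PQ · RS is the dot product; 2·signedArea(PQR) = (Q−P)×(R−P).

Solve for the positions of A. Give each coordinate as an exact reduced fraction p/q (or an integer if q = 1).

1. A_x = 15/2  [AB · CE = -373/8 ∩ 2·signedArea(ADB) = 1]
2. A_y = 2  [AB · CE = -373/8 ∩ 2·signedArea(ADB) = 1]
   → A = (15/2, 2)

A = (15/2, 2)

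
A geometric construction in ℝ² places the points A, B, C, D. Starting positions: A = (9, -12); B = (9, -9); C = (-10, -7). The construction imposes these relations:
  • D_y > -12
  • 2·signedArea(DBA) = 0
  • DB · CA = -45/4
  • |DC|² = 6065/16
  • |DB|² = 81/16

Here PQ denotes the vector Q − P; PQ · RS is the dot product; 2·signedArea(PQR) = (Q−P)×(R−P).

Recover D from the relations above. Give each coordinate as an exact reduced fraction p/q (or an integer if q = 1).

D = (9, -45/4)

1. D_x = 9  [2·signedArea(DBA) = 0 ∩ DB · CA = -45/4]
2. D_y = -45/4  [2·signedArea(DBA) = 0 ∩ DB · CA = -45/4]
   → D = (9, -45/4)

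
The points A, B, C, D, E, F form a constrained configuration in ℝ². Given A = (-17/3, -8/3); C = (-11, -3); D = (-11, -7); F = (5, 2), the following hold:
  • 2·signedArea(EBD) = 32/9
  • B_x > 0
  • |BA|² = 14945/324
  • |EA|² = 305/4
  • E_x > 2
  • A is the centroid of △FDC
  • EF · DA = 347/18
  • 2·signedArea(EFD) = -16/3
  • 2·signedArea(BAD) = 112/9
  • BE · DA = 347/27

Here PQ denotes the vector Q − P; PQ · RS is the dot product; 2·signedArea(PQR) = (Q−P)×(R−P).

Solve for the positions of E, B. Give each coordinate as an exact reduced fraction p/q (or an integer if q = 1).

B = (5/9, 1/18)
E = (7/3, 5/6)

1. E_x = 7/3  [2·signedArea(EFD) = -16/3 ∩ EF · DA = 347/18]
2. E_y = 5/6  [2·signedArea(EFD) = -16/3 ∩ EF · DA = 347/18]
   → E = (7/3, 5/6)
3. B_x = 5/9  [2·signedArea(BAD) = 112/9 ∩ 2·signedArea(EBD) = 32/9]
4. B_y = 1/18  [2·signedArea(BAD) = 112/9 ∩ 2·signedArea(EBD) = 32/9]
   → B = (5/9, 1/18)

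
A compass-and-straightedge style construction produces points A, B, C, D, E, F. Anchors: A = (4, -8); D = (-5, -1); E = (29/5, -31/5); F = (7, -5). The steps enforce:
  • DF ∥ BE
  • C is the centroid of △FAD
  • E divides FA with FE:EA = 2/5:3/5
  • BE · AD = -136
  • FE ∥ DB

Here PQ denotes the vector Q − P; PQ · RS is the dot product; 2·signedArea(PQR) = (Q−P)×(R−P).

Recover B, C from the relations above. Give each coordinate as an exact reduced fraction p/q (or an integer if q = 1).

B = (-31/5, -11/5)
C = (2, -14/3)

1. B_x = -31/5  [DF ∥ BE ∩ FE ∥ DB]
2. B_y = -11/5  [DF ∥ BE ∩ FE ∥ DB]
   → B = (-31/5, -11/5)
3. C_x = 2  [C is the centroid of △FAD]
4. C_y = -14/3  [C is the centroid of △FAD]
   → C = (2, -14/3)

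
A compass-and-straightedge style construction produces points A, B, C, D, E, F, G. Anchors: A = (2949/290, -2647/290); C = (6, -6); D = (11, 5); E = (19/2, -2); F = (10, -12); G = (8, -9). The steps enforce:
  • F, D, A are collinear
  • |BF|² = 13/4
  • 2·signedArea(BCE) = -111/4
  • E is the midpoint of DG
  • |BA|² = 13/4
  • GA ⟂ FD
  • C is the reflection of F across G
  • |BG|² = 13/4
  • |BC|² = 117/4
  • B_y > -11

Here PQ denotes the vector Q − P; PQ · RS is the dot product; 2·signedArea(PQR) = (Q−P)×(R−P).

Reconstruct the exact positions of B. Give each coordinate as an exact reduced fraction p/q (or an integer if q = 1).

1. B_x = 9  [line -4·x + 7/2·y + 291/4 = 0 ∩ |BF|² = 13/4]
2. B_y = -21/2  [line -4·x + 7/2·y + 291/4 = 0 ∩ |BF|² = 13/4]
   → B = (9, -21/2)

B = (9, -21/2)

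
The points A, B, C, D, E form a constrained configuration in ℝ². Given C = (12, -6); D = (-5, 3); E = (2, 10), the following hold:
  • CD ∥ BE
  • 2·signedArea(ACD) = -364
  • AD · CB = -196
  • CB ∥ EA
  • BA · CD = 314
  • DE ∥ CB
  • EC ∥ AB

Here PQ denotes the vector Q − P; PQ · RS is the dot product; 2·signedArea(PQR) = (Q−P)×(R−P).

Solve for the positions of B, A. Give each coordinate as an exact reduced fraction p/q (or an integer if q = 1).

A = (9, 17)
B = (19, 1)

1. B_x = 19  [CD ∥ BE ∩ DE ∥ CB]
2. B_y = 1  [CD ∥ BE ∩ DE ∥ CB]
   → B = (19, 1)
3. A_x = 9  [EC ∥ AB ∩ CB ∥ EA]
4. A_y = 17  [EC ∥ AB ∩ CB ∥ EA]
   → A = (9, 17)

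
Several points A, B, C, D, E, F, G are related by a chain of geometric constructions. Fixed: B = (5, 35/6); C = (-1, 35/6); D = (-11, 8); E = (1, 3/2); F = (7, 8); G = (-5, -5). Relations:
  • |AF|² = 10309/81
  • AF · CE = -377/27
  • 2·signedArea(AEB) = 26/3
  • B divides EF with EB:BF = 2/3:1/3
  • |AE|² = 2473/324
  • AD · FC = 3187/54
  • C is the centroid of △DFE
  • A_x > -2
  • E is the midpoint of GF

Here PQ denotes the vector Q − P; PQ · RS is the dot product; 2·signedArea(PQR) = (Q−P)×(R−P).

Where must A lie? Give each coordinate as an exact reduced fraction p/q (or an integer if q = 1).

A = (-5/3, 7/9)

1. A_x = -5/3  [AF · CE = -377/27 ∩ 2·signedArea(AEB) = 26/3]
2. A_y = 7/9  [AF · CE = -377/27 ∩ 2·signedArea(AEB) = 26/3]
   → A = (-5/3, 7/9)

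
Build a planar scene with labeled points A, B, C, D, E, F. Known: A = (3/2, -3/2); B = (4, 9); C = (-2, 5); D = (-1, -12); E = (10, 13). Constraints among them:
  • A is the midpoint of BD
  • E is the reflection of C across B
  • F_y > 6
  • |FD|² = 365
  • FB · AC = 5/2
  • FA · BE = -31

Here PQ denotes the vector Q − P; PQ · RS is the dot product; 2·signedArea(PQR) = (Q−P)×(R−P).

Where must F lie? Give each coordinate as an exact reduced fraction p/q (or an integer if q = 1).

1. F_x = 1  [FA · BE = -31 ∩ FB · AC = 5/2]
2. F_y = 7  [FA · BE = -31 ∩ FB · AC = 5/2]
   → F = (1, 7)

F = (1, 7)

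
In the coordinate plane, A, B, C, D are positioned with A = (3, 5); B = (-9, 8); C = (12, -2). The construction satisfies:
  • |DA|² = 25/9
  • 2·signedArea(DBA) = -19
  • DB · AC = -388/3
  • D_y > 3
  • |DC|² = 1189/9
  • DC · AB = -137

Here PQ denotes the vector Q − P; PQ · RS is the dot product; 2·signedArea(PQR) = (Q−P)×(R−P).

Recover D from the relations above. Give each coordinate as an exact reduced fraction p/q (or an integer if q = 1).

D = (2, 11/3)

1. D_x = 2  [DC · AB = -137 ∩ DB · AC = -388/3]
2. D_y = 11/3  [DC · AB = -137 ∩ DB · AC = -388/3]
   → D = (2, 11/3)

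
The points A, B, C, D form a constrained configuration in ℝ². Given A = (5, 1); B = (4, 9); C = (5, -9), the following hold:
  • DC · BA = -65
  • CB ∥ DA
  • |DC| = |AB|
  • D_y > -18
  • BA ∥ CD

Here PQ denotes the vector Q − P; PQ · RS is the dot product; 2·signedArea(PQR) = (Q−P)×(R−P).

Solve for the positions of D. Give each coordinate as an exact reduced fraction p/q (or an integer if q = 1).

1. D_x = 6  [CB ∥ DA ∩ BA ∥ CD]
2. D_y = -17  [CB ∥ DA ∩ BA ∥ CD]
   → D = (6, -17)

D = (6, -17)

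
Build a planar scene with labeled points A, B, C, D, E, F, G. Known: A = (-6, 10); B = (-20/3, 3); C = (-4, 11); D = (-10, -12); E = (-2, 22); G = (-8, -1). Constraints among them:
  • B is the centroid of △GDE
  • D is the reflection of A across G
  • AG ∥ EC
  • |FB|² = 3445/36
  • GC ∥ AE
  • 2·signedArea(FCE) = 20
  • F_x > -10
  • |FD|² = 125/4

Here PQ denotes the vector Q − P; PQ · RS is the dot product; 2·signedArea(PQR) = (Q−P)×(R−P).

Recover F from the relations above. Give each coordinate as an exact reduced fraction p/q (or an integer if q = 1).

F = (-9, -13/2)

1. F_x = -9  [line -11·x + 2·y + -86 = 0 ∩ |FD|² = 125/4]
2. F_y = -13/2  [line -11·x + 2·y + -86 = 0 ∩ |FD|² = 125/4]
   → F = (-9, -13/2)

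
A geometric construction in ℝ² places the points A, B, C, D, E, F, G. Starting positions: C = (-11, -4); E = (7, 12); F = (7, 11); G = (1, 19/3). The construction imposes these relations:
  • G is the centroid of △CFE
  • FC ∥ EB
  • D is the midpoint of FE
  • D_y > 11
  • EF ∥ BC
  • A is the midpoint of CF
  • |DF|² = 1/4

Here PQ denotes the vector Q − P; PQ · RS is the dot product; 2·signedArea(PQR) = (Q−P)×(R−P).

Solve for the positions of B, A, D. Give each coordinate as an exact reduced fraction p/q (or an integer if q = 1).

A = (-2, 7/2)
B = (-11, -3)
D = (7, 23/2)

1. B_x = -11  [EF ∥ BC ∩ FC ∥ EB]
2. B_y = -3  [EF ∥ BC ∩ FC ∥ EB]
   → B = (-11, -3)
3. A_x = -2  [A is the midpoint of CF]
4. A_y = 7/2  [A is the midpoint of CF]
   → A = (-2, 7/2)
5. D_x = 7  [D is the midpoint of FE]
6. D_y = 23/2  [D is the midpoint of FE]
   → D = (7, 23/2)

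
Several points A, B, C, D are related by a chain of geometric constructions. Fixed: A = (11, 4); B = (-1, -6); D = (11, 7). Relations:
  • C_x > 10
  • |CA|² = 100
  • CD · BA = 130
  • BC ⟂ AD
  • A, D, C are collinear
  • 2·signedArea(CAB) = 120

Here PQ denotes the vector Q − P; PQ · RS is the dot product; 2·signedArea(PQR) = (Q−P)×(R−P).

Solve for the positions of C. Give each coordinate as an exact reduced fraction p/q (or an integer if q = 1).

1. C_x = 11  [A, D, C are collinear ∩ BC ⟂ AD]
2. C_y = -6  [A, D, C are collinear ∩ BC ⟂ AD]
   → C = (11, -6)

C = (11, -6)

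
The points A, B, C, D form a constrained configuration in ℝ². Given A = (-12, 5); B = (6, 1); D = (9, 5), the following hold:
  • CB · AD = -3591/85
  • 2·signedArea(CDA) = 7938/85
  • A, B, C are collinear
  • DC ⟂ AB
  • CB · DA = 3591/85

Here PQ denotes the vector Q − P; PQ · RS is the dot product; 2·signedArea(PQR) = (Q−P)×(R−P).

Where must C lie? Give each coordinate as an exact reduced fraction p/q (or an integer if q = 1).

C = (681/85, 47/85)

1. C_x = 681/85  [A, B, C are collinear ∩ DC ⟂ AB]
2. C_y = 47/85  [A, B, C are collinear ∩ DC ⟂ AB]
   → C = (681/85, 47/85)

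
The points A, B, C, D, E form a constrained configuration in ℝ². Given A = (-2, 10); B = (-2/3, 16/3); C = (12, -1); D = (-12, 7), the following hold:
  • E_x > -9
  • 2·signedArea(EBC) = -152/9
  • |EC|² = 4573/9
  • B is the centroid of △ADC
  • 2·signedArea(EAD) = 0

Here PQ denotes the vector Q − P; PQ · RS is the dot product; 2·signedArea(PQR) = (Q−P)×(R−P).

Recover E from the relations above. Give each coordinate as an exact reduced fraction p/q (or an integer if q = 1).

E = (-26/3, 8)

1. E_x = -26/3  [2·signedArea(EAD) = 0 ∩ 2·signedArea(EBC) = -152/9]
2. E_y = 8  [2·signedArea(EAD) = 0 ∩ 2·signedArea(EBC) = -152/9]
   → E = (-26/3, 8)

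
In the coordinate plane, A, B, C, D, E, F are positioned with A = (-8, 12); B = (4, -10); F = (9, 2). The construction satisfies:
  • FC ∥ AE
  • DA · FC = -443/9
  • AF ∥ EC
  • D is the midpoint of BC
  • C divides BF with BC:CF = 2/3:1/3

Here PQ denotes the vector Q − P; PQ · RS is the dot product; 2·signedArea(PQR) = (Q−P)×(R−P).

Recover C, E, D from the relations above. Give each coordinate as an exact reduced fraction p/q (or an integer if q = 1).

C = (22/3, -2)
D = (17/3, -6)
E = (-29/3, 8)

1. C_x = 22/3  [C divides BF with BC:CF = 2/3:1/3]
2. C_y = -2  [C divides BF with BC:CF = 2/3:1/3]
   → C = (22/3, -2)
3. E_x = -29/3  [AF ∥ EC ∩ FC ∥ AE]
4. E_y = 8  [AF ∥ EC ∩ FC ∥ AE]
   → E = (-29/3, 8)
5. D_x = 17/3  [D is the midpoint of BC]
6. D_y = -6  [D is the midpoint of BC]
   → D = (17/3, -6)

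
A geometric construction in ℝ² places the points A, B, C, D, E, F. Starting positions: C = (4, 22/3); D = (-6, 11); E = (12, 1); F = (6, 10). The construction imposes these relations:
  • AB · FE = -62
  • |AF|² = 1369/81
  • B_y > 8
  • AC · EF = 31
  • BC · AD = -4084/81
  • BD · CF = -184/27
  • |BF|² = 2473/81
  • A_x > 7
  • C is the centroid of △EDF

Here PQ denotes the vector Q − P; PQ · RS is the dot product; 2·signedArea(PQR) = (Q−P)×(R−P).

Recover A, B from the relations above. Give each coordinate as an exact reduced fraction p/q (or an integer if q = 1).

A = (22/3, 55/9)
B = (2/3, 77/9)

1. B_x = 2/3  [line -2·x + -8/3·y + 652/27 = 0 ∩ |BF|² = 2473/81]
2. B_y = 77/9  [line -2·x + -8/3·y + 652/27 = 0 ∩ |BF|² = 2473/81]
   → B = (2/3, 77/9)
3. A_x = 22/3  [AB · FE = -62 ∩ BC · AD = -4084/81]
4. A_y = 55/9  [AB · FE = -62 ∩ BC · AD = -4084/81]
   → A = (22/3, 55/9)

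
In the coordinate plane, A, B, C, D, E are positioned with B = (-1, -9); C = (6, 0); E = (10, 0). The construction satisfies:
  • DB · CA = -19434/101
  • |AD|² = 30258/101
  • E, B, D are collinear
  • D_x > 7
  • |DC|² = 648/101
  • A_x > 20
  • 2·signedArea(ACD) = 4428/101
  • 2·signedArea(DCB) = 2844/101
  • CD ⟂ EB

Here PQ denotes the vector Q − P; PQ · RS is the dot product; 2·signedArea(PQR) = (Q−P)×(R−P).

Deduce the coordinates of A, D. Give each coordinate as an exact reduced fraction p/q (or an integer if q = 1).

A = (21, 9)
D = (768/101, -198/101)

1. D_x = 768/101  [E, B, D are collinear ∩ CD ⟂ EB]
2. D_y = -198/101  [E, B, D are collinear ∩ CD ⟂ EB]
   → D = (768/101, -198/101)
3. A_x = 21  [line 198/101·x + 162/101·y + -5616/101 = 0 ∩ |AD|² = 30258/101]
4. A_y = 9  [line 198/101·x + 162/101·y + -5616/101 = 0 ∩ |AD|² = 30258/101]
   → A = (21, 9)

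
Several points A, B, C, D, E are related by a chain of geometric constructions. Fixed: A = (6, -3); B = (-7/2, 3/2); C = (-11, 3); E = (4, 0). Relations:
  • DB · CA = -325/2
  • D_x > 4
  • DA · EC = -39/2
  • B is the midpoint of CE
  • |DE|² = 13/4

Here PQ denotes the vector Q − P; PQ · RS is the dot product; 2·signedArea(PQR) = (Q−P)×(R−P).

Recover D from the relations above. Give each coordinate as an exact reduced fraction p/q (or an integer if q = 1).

D = (5, -3/2)

1. D_x = 5  [DA · EC = -39/2 ∩ DB · CA = -325/2]
2. D_y = -3/2  [DA · EC = -39/2 ∩ DB · CA = -325/2]
   → D = (5, -3/2)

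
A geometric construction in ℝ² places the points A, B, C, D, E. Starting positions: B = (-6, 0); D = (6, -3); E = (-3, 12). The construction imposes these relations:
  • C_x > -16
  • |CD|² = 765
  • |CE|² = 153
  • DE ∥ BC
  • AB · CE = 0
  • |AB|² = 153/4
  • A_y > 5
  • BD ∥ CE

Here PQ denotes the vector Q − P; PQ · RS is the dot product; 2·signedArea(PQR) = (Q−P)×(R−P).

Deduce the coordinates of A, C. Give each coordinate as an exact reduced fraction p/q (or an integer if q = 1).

A = (-9/2, 6)
C = (-15, 15)

1. C_x = -15  [BD ∥ CE ∩ DE ∥ BC]
2. C_y = 15  [BD ∥ CE ∩ DE ∥ BC]
   → C = (-15, 15)
3. A_x = -9/2  [line -12·x + 3·y + -72 = 0 ∩ |AB|² = 153/4]
4. A_y = 6  [line -12·x + 3·y + -72 = 0 ∩ |AB|² = 153/4]
   → A = (-9/2, 6)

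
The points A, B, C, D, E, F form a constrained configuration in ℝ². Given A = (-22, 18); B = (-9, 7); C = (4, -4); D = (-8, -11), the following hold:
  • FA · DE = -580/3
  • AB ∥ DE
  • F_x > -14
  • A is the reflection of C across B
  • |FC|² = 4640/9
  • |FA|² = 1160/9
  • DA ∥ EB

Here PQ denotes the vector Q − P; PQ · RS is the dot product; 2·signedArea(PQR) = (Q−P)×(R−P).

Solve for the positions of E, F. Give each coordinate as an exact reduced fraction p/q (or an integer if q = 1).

E = (5, -22)
F = (-40/3, 32/3)

1. E_x = 5  [DA ∥ EB ∩ AB ∥ DE]
2. E_y = -22  [DA ∥ EB ∩ AB ∥ DE]
   → E = (5, -22)
3. F_x = -40/3  [line -13·x + 11·y + -872/3 = 0 ∩ |FC|² = 4640/9]
4. F_y = 32/3  [line -13·x + 11·y + -872/3 = 0 ∩ |FC|² = 4640/9]
   → F = (-40/3, 32/3)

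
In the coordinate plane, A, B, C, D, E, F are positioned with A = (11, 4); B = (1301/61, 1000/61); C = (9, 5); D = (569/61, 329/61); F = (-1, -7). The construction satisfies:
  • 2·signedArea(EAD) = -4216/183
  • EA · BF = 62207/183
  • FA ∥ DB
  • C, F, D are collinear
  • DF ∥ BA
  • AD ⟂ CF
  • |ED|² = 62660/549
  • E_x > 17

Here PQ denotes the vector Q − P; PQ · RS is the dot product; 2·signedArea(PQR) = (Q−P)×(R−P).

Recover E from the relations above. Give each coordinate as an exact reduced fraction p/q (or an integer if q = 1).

1. E_x = 3151/183  [EA · BF = 62207/183 ∩ 2·signedArea(EAD) = -4216/183]
2. E_y = 2305/183  [EA · BF = 62207/183 ∩ 2·signedArea(EAD) = -4216/183]
   → E = (3151/183, 2305/183)

E = (3151/183, 2305/183)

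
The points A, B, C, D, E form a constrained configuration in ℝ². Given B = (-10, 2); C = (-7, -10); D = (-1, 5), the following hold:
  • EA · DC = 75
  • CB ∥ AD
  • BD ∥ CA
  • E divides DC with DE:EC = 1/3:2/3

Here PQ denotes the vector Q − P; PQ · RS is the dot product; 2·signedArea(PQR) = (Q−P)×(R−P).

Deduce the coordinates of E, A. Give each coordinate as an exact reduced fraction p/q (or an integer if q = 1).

1. E_x = -3  [E divides DC with DE:EC = 1/3:2/3]
2. E_y = 0  [E divides DC with DE:EC = 1/3:2/3]
   → E = (-3, 0)
3. A_x = 2  [CB ∥ AD ∩ BD ∥ CA]
4. A_y = -7  [CB ∥ AD ∩ BD ∥ CA]
   → A = (2, -7)

A = (2, -7)
E = (-3, 0)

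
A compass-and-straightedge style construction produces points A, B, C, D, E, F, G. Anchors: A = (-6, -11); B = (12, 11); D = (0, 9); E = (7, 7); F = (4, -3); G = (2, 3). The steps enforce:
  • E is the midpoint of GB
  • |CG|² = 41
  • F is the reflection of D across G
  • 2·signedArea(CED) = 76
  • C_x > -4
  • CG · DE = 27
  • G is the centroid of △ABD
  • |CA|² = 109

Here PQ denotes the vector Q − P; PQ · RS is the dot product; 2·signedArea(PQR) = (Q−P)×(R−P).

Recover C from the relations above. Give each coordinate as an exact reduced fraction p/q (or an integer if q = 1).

C = (-3, -1)

1. C_x = -3  [2·signedArea(CED) = 76 ∩ CG · DE = 27]
2. C_y = -1  [2·signedArea(CED) = 76 ∩ CG · DE = 27]
   → C = (-3, -1)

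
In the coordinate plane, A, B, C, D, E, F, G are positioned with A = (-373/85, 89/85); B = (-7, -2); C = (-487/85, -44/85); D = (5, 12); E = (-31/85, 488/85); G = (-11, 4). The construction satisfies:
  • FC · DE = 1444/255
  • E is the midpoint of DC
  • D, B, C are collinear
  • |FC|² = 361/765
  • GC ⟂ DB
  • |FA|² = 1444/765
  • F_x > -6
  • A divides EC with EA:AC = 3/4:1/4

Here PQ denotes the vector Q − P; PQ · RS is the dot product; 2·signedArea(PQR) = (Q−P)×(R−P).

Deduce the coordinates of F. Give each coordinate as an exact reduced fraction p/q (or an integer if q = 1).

1. F_x = -449/85  [line 456/85·x + 532/85·y + 1444/51 = 0 ∩ |FC|² = 361/765]
2. F_y = 1/255  [line 456/85·x + 532/85·y + 1444/51 = 0 ∩ |FC|² = 361/765]
   → F = (-449/85, 1/255)

F = (-449/85, 1/255)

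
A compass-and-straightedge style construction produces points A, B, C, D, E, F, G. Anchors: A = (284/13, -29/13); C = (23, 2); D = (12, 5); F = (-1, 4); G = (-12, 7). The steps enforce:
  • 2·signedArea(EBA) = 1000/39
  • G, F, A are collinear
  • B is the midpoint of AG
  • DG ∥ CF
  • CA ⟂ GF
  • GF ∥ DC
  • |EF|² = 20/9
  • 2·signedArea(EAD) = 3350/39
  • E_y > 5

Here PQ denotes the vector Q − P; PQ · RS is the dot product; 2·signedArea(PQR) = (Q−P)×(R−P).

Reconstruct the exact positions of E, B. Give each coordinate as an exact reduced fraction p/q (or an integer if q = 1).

1. B_x = 64/13  [B is the midpoint of AG]
2. B_y = 31/13  [B is the midpoint of AG]
   → B = (64/13, 31/13)
3. E_x = -1/3  [2·signedArea(EBA) = 1000/39 ∩ 2·signedArea(EAD) = 3350/39]
4. E_y = 16/3  [2·signedArea(EBA) = 1000/39 ∩ 2·signedArea(EAD) = 3350/39]
   → E = (-1/3, 16/3)

B = (64/13, 31/13)
E = (-1/3, 16/3)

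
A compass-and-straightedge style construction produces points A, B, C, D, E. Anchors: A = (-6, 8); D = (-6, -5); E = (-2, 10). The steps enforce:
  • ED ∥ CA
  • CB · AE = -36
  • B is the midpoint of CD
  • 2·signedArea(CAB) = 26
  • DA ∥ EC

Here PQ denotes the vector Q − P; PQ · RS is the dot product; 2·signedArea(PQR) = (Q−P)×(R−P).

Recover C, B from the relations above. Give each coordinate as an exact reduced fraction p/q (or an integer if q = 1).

1. C_x = -2  [ED ∥ CA ∩ DA ∥ EC]
2. C_y = 23  [ED ∥ CA ∩ DA ∥ EC]
   → C = (-2, 23)
3. B_x = -4  [B is the midpoint of CD]
4. B_y = 9  [B is the midpoint of CD]
   → B = (-4, 9)

B = (-4, 9)
C = (-2, 23)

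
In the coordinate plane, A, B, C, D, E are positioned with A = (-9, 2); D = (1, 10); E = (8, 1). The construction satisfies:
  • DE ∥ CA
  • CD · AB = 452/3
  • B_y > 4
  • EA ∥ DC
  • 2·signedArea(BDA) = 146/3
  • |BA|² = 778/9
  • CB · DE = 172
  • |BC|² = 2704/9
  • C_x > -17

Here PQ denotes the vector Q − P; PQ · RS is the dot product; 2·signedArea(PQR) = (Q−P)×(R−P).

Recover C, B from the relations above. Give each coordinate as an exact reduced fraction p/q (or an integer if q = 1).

1. C_x = -16  [DE ∥ CA ∩ EA ∥ DC]
2. C_y = 11  [DE ∥ CA ∩ EA ∥ DC]
   → C = (-16, 11)
3. B_x = 0  [2·signedArea(BDA) = 146/3 ∩ CB · DE = 172]
4. B_y = 13/3  [2·signedArea(BDA) = 146/3 ∩ CB · DE = 172]
   → B = (0, 13/3)

B = (0, 13/3)
C = (-16, 11)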